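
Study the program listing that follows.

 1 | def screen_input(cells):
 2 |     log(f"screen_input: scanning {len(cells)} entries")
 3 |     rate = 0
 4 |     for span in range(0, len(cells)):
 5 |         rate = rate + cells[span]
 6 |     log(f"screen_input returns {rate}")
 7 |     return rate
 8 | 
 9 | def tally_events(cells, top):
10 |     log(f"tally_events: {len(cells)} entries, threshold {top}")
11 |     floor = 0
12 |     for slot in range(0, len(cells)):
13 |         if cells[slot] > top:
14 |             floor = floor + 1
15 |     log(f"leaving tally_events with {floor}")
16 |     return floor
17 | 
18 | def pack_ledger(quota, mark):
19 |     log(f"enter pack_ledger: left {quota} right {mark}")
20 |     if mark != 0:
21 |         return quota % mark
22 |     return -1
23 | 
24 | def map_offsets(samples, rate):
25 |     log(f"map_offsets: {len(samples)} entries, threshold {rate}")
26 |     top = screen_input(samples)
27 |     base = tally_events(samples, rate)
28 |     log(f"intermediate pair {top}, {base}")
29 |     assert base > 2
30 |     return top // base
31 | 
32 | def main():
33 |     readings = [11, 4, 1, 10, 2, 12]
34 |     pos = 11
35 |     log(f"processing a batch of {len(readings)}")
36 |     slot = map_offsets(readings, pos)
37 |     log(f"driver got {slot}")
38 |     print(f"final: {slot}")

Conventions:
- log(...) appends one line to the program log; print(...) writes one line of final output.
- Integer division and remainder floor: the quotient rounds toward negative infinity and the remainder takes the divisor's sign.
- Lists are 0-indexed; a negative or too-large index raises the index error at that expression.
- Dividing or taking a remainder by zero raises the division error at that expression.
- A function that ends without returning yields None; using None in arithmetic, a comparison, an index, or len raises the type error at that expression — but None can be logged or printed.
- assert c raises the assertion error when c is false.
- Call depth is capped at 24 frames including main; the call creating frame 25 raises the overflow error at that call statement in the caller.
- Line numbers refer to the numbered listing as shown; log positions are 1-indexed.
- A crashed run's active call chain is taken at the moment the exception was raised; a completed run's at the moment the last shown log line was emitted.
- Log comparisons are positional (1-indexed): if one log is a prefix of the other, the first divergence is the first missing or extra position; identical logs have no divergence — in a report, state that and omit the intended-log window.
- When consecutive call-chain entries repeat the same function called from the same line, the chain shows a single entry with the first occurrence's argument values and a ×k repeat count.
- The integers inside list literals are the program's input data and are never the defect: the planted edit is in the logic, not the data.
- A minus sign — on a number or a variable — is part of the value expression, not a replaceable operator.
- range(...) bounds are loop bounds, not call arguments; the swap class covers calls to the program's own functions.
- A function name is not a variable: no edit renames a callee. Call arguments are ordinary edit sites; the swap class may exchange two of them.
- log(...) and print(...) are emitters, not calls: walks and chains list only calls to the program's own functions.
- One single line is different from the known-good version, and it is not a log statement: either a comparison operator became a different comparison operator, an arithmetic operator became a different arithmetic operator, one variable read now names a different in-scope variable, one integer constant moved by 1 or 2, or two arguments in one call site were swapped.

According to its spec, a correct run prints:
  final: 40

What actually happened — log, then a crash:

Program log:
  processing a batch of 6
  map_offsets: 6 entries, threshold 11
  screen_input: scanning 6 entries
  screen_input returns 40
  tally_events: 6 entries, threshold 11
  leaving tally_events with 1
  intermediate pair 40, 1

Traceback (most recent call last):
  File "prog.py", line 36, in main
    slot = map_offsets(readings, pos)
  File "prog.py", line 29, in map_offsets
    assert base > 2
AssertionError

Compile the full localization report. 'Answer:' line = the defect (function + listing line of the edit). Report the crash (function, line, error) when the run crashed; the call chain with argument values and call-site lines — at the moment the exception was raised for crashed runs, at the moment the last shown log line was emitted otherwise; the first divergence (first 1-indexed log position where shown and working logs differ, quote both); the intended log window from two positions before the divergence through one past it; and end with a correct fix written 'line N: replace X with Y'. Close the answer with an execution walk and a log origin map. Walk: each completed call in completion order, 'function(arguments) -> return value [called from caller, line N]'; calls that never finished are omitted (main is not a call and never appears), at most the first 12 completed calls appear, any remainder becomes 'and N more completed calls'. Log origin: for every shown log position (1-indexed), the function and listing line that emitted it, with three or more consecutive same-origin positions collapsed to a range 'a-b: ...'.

Answer: the defect is in map_offsets at line 29.
Key fact: The shown log is a 7-line prefix of the intended one, whose next entry is 'driver got 40'.
Crash: map_offsets, line 29, AssertionError.
Call chain: main -> map_offsets([11, 4, 1, 10, 2, 12], 11) (called at line 36).
First divergence: position 8 — the faulty run's log ends after 7 lines; the working version continues with 'driver got 40'.
Intended log window:
  6: leaving tally_events with 1
  7: intermediate pair 40, 1
  8: driver got 40
Execution walk:
  screen_input([11, 4, 1, 10, 2, 12]) -> 40  [called from map_offsets, line 26]
  tally_events([11, 4, 1, 10, 2, 12], 11) -> 1  [called from map_offsets, line 27]
Log line origins:
  1: from main, line 35
  2: from map_offsets, line 25
  3: from screen_input, line 2
  4: from screen_input, line 6
  5: from tally_events, line 10
  6: from tally_events, line 15
  7: from map_offsets, line 28
A correct fix: line 29: replace `2` with `0`.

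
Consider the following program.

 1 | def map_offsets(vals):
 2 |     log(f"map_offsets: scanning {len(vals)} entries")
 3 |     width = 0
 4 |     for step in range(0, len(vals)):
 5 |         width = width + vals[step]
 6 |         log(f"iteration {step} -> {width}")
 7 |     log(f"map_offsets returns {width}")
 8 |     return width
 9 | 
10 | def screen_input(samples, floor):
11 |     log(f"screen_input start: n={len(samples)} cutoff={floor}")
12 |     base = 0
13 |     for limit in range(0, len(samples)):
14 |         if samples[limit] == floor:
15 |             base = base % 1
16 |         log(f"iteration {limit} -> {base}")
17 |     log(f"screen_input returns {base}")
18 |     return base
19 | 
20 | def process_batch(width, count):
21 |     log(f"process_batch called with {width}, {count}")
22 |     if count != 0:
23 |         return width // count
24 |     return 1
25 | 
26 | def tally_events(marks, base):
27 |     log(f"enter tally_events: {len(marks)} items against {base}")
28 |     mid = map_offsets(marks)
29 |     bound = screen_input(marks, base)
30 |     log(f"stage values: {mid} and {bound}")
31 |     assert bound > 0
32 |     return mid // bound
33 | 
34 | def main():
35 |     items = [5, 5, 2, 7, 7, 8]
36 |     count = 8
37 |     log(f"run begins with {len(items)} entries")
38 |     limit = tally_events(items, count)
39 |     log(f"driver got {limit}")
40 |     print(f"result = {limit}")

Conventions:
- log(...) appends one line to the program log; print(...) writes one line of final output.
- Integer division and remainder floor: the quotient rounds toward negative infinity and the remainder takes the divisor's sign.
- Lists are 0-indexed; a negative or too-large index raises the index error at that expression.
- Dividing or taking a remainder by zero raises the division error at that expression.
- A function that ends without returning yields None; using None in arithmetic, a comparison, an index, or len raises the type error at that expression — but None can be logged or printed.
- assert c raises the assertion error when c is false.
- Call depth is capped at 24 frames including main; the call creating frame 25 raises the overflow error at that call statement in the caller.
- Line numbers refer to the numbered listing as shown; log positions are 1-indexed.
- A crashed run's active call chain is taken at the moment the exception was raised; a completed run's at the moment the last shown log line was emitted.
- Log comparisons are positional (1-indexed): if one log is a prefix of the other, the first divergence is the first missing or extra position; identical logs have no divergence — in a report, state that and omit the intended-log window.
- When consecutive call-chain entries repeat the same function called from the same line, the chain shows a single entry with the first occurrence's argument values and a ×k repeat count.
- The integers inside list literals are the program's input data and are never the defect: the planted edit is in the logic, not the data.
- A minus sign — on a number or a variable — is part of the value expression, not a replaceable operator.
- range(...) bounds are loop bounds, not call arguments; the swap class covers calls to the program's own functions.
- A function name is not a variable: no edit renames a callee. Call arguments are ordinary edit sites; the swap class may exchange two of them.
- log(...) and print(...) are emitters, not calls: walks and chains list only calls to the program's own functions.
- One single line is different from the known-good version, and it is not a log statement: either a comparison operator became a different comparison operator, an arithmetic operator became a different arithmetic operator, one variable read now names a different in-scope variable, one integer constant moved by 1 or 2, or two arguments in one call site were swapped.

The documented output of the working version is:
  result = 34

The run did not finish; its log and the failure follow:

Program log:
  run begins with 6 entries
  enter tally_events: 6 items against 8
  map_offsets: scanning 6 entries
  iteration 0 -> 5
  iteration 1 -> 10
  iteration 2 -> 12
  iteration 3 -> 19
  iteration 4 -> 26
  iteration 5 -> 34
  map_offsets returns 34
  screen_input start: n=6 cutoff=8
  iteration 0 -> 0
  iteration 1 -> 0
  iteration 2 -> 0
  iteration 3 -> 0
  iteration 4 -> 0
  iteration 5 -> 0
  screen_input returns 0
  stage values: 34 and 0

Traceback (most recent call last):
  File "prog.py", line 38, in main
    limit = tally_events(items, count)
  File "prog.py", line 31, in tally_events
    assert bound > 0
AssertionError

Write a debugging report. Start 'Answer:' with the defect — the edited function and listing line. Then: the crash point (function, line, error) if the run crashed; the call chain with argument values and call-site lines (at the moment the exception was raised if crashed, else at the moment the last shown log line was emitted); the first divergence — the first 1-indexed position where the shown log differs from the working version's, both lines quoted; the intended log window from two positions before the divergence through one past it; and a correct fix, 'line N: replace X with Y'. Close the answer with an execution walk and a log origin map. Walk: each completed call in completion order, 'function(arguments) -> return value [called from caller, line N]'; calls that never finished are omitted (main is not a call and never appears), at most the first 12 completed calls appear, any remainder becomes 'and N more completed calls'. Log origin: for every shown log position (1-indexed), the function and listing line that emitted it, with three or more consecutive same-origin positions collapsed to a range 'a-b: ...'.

Answer: the defect is in screen_input at line 15.
Key fact: Position 17 is the first bad log line: 'iteration 5 -> 0' should read 'iteration 5 -> 1'.
Crash: tally_events, line 31, AssertionError.
Call chain: main -> tally_events([5, 5, 2, 7, 7, 8], 8) (called at line 38).
First divergence: position 17 — the shown line 'iteration 5 -> 0' should read 'iteration 5 -> 1'.
Intended log window:
  15: iteration 3 -> 0
  16: iteration 4 -> 0
  17: iteration 5 -> 1
  18: screen_input returns 1
Execution walk:
  map_offsets([5, 5, 2, 7, 7, 8]) -> 34  [called from tally_events, line 28]
  screen_input([5, 5, 2, 7, 7, 8], 8) -> 0  [called from tally_events, line 29]
Log origin:
  1: logged in main at line 37
  2: logged in tally_events at line 27
  3: logged in map_offsets at line 2
  4-9: logged in map_offsets at line 6
  10: logged in map_offsets at line 7
  11: logged in screen_input at line 11
  12-17: logged in screen_input at line 16
  18: logged in screen_input at line 17
  19: logged in tally_events at line 30
A correct fix: line 15: replace `%` with `+`.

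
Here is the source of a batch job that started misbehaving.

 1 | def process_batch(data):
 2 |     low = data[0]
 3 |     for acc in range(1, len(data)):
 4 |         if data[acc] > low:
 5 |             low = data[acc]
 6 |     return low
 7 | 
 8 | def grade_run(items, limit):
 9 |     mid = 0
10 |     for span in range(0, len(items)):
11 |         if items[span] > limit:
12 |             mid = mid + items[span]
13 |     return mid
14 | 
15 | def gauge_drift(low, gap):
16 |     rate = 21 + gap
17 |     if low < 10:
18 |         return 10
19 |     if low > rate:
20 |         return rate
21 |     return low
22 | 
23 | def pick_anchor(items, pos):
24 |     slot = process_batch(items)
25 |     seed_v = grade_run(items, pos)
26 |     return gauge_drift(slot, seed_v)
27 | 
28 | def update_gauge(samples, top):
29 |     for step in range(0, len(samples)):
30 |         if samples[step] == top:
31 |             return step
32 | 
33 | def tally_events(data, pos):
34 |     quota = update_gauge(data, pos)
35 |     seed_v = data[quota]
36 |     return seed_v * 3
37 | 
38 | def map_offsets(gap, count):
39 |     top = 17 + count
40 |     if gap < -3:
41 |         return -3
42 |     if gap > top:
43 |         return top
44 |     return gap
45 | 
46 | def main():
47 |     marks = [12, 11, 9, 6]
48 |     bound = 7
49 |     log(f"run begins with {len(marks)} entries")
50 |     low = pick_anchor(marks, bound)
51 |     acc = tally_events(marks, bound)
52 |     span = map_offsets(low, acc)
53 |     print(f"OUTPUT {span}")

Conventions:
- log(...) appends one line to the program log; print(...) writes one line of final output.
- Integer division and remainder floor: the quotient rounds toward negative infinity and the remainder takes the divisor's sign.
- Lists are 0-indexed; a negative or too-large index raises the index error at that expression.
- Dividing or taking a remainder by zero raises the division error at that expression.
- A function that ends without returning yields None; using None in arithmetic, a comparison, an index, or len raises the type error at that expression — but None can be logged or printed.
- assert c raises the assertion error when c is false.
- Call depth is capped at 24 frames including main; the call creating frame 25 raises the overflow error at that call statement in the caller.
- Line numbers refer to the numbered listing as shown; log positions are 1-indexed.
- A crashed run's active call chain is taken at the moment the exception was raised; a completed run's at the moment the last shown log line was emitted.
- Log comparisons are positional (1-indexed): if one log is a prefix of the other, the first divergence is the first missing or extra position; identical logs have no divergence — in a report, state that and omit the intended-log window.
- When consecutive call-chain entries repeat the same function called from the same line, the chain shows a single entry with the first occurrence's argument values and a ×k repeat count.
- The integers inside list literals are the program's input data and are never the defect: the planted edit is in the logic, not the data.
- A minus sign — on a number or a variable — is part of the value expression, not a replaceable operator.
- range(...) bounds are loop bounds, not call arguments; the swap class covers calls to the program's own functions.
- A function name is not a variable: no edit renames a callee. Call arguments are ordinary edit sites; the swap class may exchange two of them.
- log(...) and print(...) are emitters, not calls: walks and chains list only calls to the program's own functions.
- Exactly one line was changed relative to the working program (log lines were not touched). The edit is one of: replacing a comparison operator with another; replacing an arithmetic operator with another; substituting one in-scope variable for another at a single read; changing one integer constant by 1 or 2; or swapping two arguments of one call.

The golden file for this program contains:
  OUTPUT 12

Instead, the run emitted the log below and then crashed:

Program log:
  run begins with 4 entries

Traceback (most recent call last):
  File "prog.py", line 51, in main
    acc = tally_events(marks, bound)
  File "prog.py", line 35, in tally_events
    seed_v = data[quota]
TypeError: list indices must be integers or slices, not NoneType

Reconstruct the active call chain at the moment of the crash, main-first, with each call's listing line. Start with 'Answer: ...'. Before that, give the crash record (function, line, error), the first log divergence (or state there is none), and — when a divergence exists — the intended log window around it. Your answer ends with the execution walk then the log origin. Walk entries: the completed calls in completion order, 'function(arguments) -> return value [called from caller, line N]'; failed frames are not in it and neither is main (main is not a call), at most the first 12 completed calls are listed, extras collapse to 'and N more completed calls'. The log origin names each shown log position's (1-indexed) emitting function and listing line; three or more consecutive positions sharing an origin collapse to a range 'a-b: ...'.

Answer: main -> tally_events (called at line 51).
The tell: No log line differs; the crash is the first visible symptom.
Crash: tally_events, line 35, TypeError.
First divergence: none — the logs agree in full.
Execution walk:
  process_batch([12, 11, 9, 6]) -> 12  [called from pick_anchor, line 24]
  grade_run([12, 11, 9, 6], 7) -> 32  [called from pick_anchor, line 25]
  gauge_drift(12, 32) -> 12  [called from pick_anchor, line 26]
  pick_anchor([12, 11, 9, 6], 7) -> 12  [called from main, line 50]
  update_gauge([12, 11, 9, 6], 7) -> None  [called from tally_events, line 34]
Origin of each log line:
  1: logged in main at line 49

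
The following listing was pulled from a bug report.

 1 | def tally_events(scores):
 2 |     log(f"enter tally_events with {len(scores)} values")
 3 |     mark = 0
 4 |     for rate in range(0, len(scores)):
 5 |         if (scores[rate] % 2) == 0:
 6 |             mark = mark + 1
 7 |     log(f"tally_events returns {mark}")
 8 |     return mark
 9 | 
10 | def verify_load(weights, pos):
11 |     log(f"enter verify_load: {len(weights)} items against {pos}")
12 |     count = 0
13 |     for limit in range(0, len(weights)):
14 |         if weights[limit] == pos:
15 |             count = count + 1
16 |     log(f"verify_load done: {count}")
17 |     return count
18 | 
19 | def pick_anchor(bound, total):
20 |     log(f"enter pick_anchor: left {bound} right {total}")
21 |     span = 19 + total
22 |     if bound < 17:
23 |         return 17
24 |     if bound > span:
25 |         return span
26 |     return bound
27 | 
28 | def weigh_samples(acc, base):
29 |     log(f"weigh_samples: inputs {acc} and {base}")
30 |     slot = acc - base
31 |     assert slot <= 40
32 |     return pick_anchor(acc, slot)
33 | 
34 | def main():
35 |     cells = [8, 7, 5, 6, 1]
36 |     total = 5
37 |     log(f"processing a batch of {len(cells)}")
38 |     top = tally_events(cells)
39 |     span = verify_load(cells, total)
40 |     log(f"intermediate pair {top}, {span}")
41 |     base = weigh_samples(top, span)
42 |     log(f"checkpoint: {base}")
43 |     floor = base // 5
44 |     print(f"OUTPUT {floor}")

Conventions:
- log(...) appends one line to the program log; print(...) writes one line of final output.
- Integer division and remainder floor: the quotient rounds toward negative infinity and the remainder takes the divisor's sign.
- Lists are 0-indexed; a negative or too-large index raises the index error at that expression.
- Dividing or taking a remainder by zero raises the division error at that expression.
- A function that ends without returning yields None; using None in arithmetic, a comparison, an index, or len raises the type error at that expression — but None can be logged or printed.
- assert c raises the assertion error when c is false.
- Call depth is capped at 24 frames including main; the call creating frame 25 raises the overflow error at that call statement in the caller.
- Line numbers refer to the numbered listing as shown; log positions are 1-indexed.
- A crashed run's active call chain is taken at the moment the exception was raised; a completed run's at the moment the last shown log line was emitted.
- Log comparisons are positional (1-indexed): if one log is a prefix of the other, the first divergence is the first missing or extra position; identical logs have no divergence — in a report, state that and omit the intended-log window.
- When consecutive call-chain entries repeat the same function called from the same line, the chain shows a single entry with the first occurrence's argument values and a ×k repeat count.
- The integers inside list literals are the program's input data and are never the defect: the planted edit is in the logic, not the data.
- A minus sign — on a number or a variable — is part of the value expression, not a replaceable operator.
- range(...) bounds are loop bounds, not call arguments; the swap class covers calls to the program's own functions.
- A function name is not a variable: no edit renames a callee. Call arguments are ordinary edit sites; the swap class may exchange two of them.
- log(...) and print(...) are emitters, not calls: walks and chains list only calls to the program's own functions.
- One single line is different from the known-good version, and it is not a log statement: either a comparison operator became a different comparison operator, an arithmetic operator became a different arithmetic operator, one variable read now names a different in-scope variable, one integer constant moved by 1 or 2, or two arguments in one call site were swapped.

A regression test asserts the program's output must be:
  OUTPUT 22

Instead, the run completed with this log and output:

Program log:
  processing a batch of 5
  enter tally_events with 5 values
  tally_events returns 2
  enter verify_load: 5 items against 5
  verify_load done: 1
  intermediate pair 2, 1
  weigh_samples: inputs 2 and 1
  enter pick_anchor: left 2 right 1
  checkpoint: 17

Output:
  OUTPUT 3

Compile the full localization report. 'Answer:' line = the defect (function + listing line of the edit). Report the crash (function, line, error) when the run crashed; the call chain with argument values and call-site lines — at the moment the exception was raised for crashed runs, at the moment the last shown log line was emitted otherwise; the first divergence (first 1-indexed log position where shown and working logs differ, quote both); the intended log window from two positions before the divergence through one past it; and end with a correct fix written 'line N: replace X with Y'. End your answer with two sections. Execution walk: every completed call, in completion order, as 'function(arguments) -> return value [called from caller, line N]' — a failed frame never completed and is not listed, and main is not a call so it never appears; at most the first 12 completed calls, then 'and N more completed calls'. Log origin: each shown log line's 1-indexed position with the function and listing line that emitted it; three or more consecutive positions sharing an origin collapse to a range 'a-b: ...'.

Answer: the defect is in main at line 43.
The tell: No log line changed; the fault shows up purely in the output.
Call chain: main.
First divergence: none; the two logs match at every position.
Execution walk:
  tally_events([8, 7, 5, 6, 1]) -> 2  [called from main, line 38]
  verify_load([8, 7, 5, 6, 1], 5) -> 1  [called from main, line 39]
  pick_anchor(2, 1) -> 17  [called from weigh_samples, line 32]
  weigh_samples(2, 1) -> 17  [called from main, line 41]
Origin of each log line:
  1: logged in main at line 37
  2: logged in tally_events at line 2
  3: logged in tally_events at line 7
  4: logged in verify_load at line 11
  5: logged in verify_load at line 16
  6: logged in main at line 40
  7: logged in weigh_samples at line 29
  8: logged in pick_anchor at line 20
  9: logged in main at line 42
A correct fix: line 43: replace `//` with `+`.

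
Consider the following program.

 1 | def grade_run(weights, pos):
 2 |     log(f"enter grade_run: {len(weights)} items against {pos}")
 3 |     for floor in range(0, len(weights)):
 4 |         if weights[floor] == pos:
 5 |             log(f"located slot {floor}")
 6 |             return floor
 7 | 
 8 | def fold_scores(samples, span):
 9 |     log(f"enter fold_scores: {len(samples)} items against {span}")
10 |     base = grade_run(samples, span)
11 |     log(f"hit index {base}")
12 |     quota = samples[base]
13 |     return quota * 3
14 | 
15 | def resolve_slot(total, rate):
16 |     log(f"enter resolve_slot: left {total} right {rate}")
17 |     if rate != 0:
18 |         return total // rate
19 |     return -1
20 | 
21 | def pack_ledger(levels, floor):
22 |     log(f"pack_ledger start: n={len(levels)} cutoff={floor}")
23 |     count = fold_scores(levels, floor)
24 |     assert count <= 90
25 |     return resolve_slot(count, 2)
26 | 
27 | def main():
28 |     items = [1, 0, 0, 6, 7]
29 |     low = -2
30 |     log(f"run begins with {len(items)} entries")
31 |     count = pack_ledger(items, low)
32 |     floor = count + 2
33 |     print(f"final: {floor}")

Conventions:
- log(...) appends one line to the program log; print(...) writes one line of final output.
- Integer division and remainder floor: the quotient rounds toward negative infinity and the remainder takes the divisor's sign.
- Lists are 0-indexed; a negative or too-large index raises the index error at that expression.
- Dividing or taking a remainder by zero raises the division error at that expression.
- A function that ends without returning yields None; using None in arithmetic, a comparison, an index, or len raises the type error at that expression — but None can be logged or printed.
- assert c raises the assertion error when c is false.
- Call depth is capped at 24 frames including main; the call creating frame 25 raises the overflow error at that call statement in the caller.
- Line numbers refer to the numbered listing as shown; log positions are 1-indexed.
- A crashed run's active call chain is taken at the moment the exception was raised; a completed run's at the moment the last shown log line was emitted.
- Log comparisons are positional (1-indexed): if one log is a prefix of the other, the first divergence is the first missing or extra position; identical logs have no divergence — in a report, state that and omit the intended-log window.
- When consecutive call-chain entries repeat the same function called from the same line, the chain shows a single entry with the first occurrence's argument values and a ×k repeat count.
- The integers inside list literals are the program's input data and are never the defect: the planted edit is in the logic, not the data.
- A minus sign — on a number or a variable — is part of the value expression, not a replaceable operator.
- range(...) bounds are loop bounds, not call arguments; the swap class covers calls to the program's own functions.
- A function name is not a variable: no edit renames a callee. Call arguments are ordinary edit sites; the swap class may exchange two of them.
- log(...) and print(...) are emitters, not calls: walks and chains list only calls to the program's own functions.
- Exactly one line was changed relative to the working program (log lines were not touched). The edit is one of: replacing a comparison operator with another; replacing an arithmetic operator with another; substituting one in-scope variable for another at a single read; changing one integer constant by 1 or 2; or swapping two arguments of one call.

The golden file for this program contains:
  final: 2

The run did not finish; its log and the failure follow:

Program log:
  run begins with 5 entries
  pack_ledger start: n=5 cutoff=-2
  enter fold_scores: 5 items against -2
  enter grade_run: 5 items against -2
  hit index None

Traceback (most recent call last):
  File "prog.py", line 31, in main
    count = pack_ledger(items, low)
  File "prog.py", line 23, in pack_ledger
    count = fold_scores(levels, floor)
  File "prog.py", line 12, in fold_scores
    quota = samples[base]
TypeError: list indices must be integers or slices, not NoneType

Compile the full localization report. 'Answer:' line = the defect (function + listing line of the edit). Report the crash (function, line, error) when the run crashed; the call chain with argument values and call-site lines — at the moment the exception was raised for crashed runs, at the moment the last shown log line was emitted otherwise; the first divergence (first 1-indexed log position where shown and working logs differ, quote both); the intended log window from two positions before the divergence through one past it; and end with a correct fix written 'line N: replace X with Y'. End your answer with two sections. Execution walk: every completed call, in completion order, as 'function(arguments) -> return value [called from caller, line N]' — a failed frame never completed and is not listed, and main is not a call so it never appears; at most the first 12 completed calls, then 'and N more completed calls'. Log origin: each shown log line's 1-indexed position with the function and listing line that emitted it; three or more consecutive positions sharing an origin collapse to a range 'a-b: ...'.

Answer: the defect is in main at line 29.
The tell: Log line 2 is where behavior first shows: 'pack_ledger start: n=5 cutoff=-2' appears instead of 'pack_ledger start: n=5 cutoff=0'.
Crash: fold_scores, line 12, TypeError.
Call chain: main -> pack_ledger([1, 0, 0, 6, 7], -2) (called at line 31) -> fold_scores([1, 0, 0, 6, 7], -2) (called at line 23).
First divergence: position 2 — shown 'pack_ledger start: n=5 cutoff=-2', intended 'pack_ledger start: n=5 cutoff=0'.
Intended log window:
  1: run begins with 5 entries
  2: pack_ledger start: n=5 cutoff=0
  3: enter fold_scores: 5 items against 0
Execution walk:
  grade_run([1, 0, 0, 6, 7], -2) -> None  [called from fold_scores, line 10]
Origin of each log line:
  1: from main, line 30
  2: from pack_ledger, line 22
  3: from fold_scores, line 9
  4: from grade_run, line 2
  5: from fold_scores, line 11
A correct fix: line 29: replace `-2` with `0`.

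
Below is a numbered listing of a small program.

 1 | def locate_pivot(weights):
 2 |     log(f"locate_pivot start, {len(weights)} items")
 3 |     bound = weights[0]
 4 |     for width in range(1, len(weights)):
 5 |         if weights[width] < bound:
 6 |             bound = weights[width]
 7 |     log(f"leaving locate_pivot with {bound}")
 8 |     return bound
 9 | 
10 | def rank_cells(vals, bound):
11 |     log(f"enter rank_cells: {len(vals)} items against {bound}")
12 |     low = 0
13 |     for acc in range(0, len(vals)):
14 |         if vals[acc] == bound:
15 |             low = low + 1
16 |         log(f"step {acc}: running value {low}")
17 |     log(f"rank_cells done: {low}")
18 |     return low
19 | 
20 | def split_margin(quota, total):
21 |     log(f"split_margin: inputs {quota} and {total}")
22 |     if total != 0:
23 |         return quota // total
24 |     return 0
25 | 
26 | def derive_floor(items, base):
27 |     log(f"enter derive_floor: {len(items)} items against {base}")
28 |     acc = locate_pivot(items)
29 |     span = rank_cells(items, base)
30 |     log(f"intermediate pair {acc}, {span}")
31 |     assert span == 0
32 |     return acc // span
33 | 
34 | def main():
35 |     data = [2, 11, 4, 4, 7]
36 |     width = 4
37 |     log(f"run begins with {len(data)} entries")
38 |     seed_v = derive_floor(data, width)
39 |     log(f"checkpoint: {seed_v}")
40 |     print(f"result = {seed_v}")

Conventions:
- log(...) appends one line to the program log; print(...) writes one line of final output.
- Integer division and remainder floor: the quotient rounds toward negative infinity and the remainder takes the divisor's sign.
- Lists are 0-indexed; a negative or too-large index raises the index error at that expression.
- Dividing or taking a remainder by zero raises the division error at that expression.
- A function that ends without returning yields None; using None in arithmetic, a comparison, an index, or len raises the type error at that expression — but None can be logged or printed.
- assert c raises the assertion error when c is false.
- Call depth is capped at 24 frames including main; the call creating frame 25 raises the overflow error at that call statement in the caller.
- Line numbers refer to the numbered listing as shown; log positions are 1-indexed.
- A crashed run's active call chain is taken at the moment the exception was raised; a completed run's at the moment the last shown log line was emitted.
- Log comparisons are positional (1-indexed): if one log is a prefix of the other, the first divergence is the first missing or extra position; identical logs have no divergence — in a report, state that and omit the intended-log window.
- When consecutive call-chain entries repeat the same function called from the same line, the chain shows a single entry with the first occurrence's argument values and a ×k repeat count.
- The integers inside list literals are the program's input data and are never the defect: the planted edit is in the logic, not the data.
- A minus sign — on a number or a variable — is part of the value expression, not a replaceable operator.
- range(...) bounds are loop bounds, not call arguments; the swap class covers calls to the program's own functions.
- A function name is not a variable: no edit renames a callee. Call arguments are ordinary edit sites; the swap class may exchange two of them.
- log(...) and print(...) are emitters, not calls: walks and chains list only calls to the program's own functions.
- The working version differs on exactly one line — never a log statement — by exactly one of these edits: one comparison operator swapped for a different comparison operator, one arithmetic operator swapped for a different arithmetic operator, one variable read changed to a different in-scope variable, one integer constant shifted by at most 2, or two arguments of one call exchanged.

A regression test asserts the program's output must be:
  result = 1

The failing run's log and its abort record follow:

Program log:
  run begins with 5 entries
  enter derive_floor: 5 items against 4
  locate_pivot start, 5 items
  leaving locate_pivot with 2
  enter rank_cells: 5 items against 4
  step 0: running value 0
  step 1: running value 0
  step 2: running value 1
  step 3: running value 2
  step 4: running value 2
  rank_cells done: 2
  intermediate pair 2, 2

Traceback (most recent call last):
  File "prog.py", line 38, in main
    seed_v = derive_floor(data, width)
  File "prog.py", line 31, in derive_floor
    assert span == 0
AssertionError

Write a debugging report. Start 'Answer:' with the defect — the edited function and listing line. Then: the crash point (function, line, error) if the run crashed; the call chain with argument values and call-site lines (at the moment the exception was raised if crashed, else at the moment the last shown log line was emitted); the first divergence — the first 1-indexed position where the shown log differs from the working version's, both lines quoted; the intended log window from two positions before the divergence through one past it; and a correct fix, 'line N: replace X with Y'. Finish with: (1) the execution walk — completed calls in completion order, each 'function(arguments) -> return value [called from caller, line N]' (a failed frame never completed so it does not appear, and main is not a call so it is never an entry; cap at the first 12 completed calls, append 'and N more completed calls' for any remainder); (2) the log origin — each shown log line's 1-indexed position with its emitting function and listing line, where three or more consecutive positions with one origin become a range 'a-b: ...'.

Answer: the defect is in derive_floor at line 31.
Core observation: A complete run would log 'checkpoint: 1' next, but this one stopped at 12 lines.
Crash: derive_floor, line 31, AssertionError.
Call chain: main -> derive_floor([2, 11, 4, 4, 7], 4) (called at line 38).
First divergence: position 13 — the faulty run's log ends after 12 lines; the working version continues with 'checkpoint: 1'.
Intended log window:
  11: rank_cells done: 2
  12: intermediate pair 2, 2
  13: checkpoint: 1
Execution walk:
  locate_pivot([2, 11, 4, 4, 7]) -> 2  [called from derive_floor, line 28]
  rank_cells([2, 11, 4, 4, 7], 4) -> 2  [called from derive_floor, line 29]
Log origins:
  1: logged in main at line 37
  2: logged in derive_floor at line 27
  3: logged in locate_pivot at line 2
  4: logged in locate_pivot at line 7
  5: logged in rank_cells at line 11
  6-10: logged in rank_cells at line 16
  11: logged in rank_cells at line 17
  12: logged in derive_floor at line 30
A correct fix: line 31: replace `==` with `>`.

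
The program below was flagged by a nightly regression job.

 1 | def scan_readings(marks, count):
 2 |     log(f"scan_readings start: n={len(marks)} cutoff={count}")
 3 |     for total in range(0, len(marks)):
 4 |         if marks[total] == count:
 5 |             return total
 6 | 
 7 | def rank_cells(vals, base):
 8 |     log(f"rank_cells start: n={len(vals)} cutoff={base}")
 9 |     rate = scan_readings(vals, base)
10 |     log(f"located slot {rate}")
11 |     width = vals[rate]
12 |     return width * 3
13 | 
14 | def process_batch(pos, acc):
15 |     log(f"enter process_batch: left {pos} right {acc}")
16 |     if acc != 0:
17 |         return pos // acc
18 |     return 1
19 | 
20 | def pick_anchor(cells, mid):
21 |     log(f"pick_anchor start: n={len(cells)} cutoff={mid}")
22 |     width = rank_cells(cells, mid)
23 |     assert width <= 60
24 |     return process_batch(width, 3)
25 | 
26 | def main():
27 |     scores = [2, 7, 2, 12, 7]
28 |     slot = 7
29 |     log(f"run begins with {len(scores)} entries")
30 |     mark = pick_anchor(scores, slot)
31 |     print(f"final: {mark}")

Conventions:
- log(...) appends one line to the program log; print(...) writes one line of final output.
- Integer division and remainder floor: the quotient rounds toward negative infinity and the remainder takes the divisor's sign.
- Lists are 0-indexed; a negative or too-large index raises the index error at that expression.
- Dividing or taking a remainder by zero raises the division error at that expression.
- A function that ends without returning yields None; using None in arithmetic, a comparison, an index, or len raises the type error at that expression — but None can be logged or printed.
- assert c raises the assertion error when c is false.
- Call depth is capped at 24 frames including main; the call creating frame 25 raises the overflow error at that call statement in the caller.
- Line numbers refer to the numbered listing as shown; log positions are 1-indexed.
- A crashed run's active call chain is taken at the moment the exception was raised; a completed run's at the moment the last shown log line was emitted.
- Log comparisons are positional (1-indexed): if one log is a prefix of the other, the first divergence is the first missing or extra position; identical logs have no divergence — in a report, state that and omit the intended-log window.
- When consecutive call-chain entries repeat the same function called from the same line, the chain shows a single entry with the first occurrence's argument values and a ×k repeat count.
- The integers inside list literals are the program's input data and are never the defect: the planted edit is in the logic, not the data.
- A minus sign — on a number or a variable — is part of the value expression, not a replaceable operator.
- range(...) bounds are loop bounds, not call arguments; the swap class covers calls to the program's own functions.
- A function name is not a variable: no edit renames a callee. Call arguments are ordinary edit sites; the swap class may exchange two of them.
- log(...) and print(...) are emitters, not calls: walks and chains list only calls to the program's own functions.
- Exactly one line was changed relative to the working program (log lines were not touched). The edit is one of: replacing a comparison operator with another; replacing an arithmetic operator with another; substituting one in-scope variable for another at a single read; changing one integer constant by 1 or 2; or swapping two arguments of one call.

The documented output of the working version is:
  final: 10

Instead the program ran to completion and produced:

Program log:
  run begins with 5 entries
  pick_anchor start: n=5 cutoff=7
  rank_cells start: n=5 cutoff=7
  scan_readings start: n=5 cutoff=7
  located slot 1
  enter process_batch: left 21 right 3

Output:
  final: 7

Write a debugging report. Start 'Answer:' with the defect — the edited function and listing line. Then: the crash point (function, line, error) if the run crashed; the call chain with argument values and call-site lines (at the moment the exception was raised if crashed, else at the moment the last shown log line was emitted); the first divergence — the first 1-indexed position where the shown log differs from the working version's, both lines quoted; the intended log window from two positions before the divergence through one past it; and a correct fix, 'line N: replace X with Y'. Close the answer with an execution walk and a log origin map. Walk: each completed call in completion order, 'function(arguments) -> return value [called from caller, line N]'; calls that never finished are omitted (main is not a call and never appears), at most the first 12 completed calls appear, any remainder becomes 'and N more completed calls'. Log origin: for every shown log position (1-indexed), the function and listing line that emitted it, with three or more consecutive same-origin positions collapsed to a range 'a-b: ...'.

Answer: the defect is in pick_anchor at line 24.
The tell: Log line 6 is where behavior first shows: 'enter process_batch: left 21 right 3' appears instead of 'enter process_batch: left 21 right 2'.
Call chain: main -> pick_anchor([2, 7, 2, 12, 7], 7) (called at line 30) -> process_batch(21, 3) (called at line 24).
First divergence: position 6 — shown 'enter process_batch: left 21 right 3', intended 'enter process_batch: left 21 right 2'.
Intended log window:
  4: scan_readings start: n=5 cutoff=7
  5: located slot 1
  6: enter process_batch: left 21 right 2
Execution walk:
  scan_readings([2, 7, 2, 12, 7], 7) -> 1  [called from rank_cells, line 9]
  rank_cells([2, 7, 2, 12, 7], 7) -> 21  [called from pick_anchor, line 22]
  process_batch(21, 3) -> 7  [called from pick_anchor, line 24]
  pick_anchor([2, 7, 2, 12, 7], 7) -> 7  [called from main, line 30]
Log line origins:
  1: emitted by main (line 29)
  2: emitted by pick_anchor (line 21)
  3: emitted by rank_cells (line 8)
  4: emitted by scan_readings (line 2)
  5: emitted by rank_cells (line 10)
  6: emitted by process_batch (line 15)
A correct fix: line 24: replace `3` with `2`.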